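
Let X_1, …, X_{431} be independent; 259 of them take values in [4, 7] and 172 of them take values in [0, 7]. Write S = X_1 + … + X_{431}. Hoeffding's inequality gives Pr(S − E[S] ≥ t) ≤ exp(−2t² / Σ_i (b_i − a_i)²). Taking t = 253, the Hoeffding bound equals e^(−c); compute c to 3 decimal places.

11.899

Σ(b_i − a_i)² = 259·3² + 172·7² = 10759.
c = 2t² / 10759 = 2·253² / 10759 = 11.8987.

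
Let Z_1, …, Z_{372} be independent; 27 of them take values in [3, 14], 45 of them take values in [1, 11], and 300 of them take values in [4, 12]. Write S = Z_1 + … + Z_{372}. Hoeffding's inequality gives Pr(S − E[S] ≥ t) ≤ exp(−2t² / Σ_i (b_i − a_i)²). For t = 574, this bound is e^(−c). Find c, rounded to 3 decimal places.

24.435

Σ(b_i − a_i)² = 27·11² + 45·10² + 300·8² = 26967.
c = 2t² / 26967 = 2·574² / 26967 = 24.4355.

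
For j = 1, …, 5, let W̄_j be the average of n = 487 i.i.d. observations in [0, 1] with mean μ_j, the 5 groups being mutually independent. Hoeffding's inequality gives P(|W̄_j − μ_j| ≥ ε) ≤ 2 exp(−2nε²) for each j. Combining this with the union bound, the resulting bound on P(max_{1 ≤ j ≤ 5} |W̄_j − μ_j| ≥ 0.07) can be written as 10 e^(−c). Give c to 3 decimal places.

Union bound over the 5 events: P(max_{1 ≤ j ≤ 5} |W̄_j − μ_j| ≥ 0.07) ≤ 5·2·exp(−2nε²) = 10 exp(−2·487·0.07²).
So c = 2·487·0.07² = 4.7726.

4.773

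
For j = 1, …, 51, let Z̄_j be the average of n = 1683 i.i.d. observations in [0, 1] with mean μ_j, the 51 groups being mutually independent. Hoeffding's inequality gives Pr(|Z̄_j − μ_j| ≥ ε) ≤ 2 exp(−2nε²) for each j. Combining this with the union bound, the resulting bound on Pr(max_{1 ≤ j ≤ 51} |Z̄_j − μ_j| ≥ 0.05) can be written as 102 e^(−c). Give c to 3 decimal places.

8.415

Union bound over the 51 events: Pr(max_{1 ≤ j ≤ 51} |Z̄_j − μ_j| ≥ 0.05) ≤ 51·2·exp(−2nε²) = 102 exp(−2·1683·0.05²).
So c = 2·1683·0.05² = 8.4150.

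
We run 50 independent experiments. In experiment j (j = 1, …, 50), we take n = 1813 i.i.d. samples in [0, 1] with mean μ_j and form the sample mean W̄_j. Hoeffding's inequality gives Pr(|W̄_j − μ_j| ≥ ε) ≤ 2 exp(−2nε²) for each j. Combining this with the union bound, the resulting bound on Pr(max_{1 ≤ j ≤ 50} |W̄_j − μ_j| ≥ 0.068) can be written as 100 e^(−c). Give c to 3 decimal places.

Union bound over the 50 events: Pr(max_{1 ≤ j ≤ 50} |W̄_j − μ_j| ≥ 0.068) ≤ 50·2·exp(−2nε²) = 100 exp(−2·1813·0.068²).
So c = 2·1813·0.068² = 16.7666.

16.767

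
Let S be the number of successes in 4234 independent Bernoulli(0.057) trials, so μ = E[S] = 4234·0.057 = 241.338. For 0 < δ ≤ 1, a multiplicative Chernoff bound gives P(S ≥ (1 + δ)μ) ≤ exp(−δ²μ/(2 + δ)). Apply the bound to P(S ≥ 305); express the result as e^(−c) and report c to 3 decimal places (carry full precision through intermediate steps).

Write 305 = (1 + δ)μ, so δ = 305/241.338 − 1 = 0.2637877…
Then the exponent is δ²μ/(2 + δ) = (305 − μ)² / (μ·(2 + δ)) = 7.418210.

7.418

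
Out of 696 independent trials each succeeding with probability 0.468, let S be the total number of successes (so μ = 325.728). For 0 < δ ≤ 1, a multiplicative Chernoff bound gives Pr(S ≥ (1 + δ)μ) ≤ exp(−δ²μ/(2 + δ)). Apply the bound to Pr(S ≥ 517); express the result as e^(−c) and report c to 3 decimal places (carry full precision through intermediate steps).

Write 517 = (1 + δ)μ, so δ = 517/325.728 − 1 = 0.5872139…
Then the exponent is δ²μ/(2 + δ) = (517 − μ)² / (μ·(2 + δ)) = 43.412558.

43.413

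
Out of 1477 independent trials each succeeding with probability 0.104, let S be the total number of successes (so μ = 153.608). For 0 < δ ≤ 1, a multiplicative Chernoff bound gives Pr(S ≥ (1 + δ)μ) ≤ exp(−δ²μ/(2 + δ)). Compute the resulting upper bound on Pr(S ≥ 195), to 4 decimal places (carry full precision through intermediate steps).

Write 195 = (1 + δ)μ, so δ = 195/153.608 − 1 = 0.2694651…
Then the exponent is δ²μ/(2 + δ) = (195 − μ)² / (μ·(2 + δ)) = 4.914683.
Bound = exp(−4.914683) = 0.00734.

0.0073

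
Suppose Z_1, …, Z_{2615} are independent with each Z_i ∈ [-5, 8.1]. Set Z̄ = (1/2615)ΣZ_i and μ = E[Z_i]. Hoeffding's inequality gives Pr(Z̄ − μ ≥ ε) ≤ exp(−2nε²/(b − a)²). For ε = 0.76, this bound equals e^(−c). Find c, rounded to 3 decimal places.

17.603

c = 2nε²/(b − a)² = 2·2615·0.76² / 13.1² = 17.6030.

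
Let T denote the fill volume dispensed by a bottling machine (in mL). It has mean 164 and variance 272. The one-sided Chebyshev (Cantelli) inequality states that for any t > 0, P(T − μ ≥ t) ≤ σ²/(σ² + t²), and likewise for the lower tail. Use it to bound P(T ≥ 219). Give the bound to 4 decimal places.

Here σ² = 272 and t = 55, so σ² + t² = 3297.
Cantelli's bound: 272/3297 = 0.0825.

0.0825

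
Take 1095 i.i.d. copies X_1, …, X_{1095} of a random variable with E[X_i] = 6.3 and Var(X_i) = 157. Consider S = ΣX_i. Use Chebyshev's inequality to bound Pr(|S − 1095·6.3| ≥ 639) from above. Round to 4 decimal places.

Var(S) = n·Var(X_i) = 1095·157 = 171915.
Chebyshev: Pr(|S − 1095·6.3| ≥ 639) ≤ Var(S)/639² = 171915/408321 = 0.4210.

0.4210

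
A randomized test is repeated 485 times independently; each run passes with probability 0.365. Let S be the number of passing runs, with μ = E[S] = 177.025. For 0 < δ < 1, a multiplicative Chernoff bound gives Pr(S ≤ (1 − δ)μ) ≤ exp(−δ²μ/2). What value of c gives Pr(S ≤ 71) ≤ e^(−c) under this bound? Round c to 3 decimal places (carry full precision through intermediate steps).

Write 71 = (1 − δ)μ, so δ = 1 − 71/177.025 = 0.5989267…
Then the exponent is δ²μ/2 = (μ − 71)²/(2μ) = 31.750602.

31.751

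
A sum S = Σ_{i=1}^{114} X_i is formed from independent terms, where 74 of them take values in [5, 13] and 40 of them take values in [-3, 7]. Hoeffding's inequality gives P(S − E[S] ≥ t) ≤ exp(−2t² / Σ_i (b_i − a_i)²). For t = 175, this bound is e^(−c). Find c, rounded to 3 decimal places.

7.011

Σ(b_i − a_i)² = 74·8² + 40·10² = 8736.
c = 2t² / 8736 = 2·175² / 8736 = 7.0112.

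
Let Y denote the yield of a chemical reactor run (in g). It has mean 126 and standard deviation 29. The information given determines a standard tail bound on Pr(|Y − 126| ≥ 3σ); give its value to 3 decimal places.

0.111

Mean and variance are known, so Chebyshev's inequality applies.
Chebyshev: Pr(|Y − μ| ≥ t) ≤ Var(Y)/t².
Var(Y) = σ² = 29² = 841.
t = 3·29 = 87.
Bound = 841 / 7569 = 0.1111.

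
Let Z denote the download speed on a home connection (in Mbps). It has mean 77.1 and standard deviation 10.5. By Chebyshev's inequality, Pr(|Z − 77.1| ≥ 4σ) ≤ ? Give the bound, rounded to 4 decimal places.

0.0625

Chebyshev: Pr(|Z − μ| ≥ t) ≤ Var(Z)/t².
Var(Z) = σ² = 10.5² = 110.25.
t = 4·10.5 = 42.
Bound = 110.25 / 1764 = 0.0625.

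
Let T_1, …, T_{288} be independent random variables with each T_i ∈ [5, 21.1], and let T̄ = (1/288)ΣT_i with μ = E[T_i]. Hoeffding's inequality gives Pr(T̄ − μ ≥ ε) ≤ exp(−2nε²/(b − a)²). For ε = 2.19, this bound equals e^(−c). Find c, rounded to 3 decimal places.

10.658

c = 2nε²/(b − a)² = 2·288·2.19² / 16.1² = 10.6576.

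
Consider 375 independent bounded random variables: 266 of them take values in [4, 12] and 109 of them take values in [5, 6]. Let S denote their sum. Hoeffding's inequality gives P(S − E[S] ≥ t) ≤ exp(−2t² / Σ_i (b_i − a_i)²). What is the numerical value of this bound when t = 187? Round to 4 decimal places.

0.0169

Σ(b_i − a_i)² = 266·8² + 109·1² = 17133.
Exponent = 2·187² / 17133 = 4.08206.
Bound = exp(−4.08206) = 0.01687.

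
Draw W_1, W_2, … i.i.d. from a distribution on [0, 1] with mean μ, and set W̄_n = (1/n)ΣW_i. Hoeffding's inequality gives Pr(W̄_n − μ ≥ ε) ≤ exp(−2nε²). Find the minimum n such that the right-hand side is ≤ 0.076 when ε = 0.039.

848

Require exp(−2nε²) ≤ 0.076, i.e. 2nε² ≥ ln(1/0.076) = 2.577022.
So n ≥ 2.577022 / (2·0.039²) = 847.147.
The smallest integer n is 848.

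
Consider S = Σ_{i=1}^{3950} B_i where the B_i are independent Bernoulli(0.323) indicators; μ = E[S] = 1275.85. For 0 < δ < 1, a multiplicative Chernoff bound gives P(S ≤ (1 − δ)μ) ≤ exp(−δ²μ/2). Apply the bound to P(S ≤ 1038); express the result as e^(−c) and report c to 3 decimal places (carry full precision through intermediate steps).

22.171

Write 1038 = (1 − δ)μ, so δ = 1 − 1038/1275.85 = 0.1864247…
Then the exponent is δ²μ/2 = (μ − 1038)²/(2μ) = 22.170562.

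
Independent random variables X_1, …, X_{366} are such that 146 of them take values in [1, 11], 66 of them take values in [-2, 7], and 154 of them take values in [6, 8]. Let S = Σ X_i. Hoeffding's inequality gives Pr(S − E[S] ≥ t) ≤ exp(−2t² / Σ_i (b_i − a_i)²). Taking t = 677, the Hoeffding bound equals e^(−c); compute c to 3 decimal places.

44.580

Σ(b_i − a_i)² = 146·10² + 66·9² + 154·2² = 20562.
c = 2t² / 20562 = 2·677² / 20562 = 44.5802.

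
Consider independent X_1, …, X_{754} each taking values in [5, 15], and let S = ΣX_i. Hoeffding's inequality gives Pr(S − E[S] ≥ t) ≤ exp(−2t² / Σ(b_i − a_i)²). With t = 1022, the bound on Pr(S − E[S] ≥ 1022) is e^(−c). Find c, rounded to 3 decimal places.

27.705

Σ(b_i − a_i)² = 754·(10)² = 75400.
c = 2t²/75400 = 2·1022²/75400 = 27.7051.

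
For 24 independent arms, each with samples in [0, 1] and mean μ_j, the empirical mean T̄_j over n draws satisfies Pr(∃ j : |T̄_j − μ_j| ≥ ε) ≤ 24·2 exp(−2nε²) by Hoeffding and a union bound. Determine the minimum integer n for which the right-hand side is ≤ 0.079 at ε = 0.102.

Need 2·24·exp(−2nε²) ≤ 0.079, i.e. exp(−2nε²) ≤ 0.079/48.
So 2nε² ≥ ln(48/0.079) = 6.409508.
Hence n ≥ 6.409508/(2·0.102²) = 308.031.
The smallest integer n is 309.

309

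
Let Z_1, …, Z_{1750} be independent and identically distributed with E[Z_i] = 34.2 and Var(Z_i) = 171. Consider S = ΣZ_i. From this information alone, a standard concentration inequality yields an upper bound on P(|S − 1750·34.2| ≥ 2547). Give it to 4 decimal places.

0.0461

With mean and variance of each term known, Chebyshev's inequality bounds the deviation of the sum (or sample mean).
Var(S) = n·Var(Z_i) = 1750·171 = 299250.
Chebyshev: P(|S − 1750·34.2| ≥ 2547) ≤ Var(S)/2547² = 299250/6487209 = 0.0461.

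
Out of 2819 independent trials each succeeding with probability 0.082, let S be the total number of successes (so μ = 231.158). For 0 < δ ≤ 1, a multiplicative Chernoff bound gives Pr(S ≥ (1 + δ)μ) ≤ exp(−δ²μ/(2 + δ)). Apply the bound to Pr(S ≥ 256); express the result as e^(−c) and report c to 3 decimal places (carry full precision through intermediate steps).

Write 256 = (1 + δ)μ, so δ = 256/231.158 − 1 = 0.1074676…
Then the exponent is δ²μ/(2 + δ) = (256 − μ)² / (μ·(2 + δ)) = 1.266786.

1.267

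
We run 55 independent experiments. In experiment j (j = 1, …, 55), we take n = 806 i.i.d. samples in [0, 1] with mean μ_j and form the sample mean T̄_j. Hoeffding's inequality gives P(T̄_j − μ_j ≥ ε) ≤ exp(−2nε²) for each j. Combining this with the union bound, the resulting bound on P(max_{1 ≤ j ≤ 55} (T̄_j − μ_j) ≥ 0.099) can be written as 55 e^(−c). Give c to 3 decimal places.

Union bound over the 55 events: P(max_{1 ≤ j ≤ 55} (T̄_j − μ_j) ≥ 0.099) ≤ 55·exp(−2nε²) = 55 exp(−2·806·0.099²).
So c = 2·806·0.099² = 15.7992.

15.799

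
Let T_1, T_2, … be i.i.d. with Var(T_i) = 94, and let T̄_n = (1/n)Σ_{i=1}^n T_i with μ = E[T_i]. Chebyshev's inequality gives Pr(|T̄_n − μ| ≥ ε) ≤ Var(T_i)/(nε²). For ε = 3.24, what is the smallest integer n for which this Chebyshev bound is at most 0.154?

59

Require 94/(n·3.24²) ≤ 0.154, i.e. n ≥ 94/(0.154·3.24²) = 58.146.
The smallest integer n is 59.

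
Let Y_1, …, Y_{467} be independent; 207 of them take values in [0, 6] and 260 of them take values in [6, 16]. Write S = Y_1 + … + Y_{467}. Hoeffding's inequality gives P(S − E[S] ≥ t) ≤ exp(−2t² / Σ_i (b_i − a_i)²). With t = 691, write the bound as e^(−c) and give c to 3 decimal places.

28.547

Σ(b_i − a_i)² = 207·6² + 260·10² = 33452.
c = 2t² / 33452 = 2·691² / 33452 = 28.5472.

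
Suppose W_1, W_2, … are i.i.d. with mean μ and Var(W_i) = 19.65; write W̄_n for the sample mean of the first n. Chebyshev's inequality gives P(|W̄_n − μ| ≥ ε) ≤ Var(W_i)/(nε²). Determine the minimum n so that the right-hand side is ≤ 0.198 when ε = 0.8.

156

Require 19.65/(n·0.8²) ≤ 0.198, i.e. n ≥ 19.65/(0.198·0.8²) = 155.066.
The smallest integer n is 156.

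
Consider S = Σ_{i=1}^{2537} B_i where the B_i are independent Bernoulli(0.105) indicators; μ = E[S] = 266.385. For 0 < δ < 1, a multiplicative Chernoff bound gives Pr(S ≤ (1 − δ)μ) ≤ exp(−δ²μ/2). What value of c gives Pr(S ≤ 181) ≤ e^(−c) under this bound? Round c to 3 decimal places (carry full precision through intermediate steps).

13.684

Write 181 = (1 − δ)μ, so δ = 1 − 181/266.385 = 0.3205323…
Then the exponent is δ²μ/2 = (μ − 181)²/(2μ) = 13.684326.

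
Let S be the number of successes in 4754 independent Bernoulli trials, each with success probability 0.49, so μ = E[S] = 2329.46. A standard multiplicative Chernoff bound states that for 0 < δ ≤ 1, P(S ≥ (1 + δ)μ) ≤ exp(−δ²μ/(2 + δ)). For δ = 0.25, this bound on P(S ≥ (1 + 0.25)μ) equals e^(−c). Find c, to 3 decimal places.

c = δ²μ/(2 + δ) = 0.25²·2329.46/(2 + 0.25) = 64.7072.

64.707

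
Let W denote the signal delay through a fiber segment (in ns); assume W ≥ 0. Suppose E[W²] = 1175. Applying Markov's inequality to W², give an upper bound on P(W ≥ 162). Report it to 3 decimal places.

0.045

Since W ≥ 0, the event {W ≥ 162} is the same as {W² ≥ 26244}.
Markov's inequality applied to W² gives P(W² ≥ 26244) ≤ E[W²]/26244 = 1175/26244 = 0.0448.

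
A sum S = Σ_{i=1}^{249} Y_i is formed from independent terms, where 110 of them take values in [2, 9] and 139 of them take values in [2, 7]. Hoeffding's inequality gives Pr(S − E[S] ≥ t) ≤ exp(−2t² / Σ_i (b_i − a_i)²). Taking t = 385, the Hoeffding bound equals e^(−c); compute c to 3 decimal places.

Σ(b_i − a_i)² = 110·7² + 139·5² = 8865.
c = 2t² / 8865 = 2·385² / 8865 = 33.4405.

33.440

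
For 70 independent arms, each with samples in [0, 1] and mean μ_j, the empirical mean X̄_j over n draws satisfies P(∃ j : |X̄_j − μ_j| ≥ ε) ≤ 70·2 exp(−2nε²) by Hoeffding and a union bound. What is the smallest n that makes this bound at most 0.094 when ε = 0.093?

Need 2·70·exp(−2nε²) ≤ 0.094, i.e. exp(−2nε²) ≤ 0.094/140.
So 2nε² ≥ ln(140/0.094) = 7.306103.
Hence n ≥ 7.306103/(2·0.093²) = 422.367.
The smallest integer n is 423.

423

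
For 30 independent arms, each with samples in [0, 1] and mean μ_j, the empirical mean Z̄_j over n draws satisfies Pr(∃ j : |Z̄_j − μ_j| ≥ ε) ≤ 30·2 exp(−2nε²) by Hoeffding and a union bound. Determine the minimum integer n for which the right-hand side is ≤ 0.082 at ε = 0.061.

887

Need 2·30·exp(−2nε²) ≤ 0.082, i.e. exp(−2nε²) ≤ 0.082/60.
So 2nε² ≥ ln(60/0.082) = 6.595381.
Hence n ≥ 6.595381/(2·0.061²) = 886.238.
The smallest integer n is 887.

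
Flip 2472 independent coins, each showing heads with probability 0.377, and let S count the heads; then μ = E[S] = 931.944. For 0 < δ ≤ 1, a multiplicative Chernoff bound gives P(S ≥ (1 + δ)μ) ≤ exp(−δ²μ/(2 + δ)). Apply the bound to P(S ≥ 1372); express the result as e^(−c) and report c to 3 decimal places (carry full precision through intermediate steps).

84.051

Write 1372 = (1 + δ)μ, so δ = 1372/931.944 − 1 = 0.4721915…
Then the exponent is δ²μ/(2 + δ) = (1372 − μ)² / (μ·(2 + δ)) = 84.051211.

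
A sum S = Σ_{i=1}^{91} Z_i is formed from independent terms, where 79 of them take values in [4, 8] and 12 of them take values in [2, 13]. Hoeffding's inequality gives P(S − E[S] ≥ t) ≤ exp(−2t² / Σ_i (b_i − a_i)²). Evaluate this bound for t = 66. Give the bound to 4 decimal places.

0.0405

Σ(b_i − a_i)² = 79·4² + 12·11² = 2716.
Exponent = 2·66² / 2716 = 3.20766.
Bound = exp(−3.20766) = 0.04045.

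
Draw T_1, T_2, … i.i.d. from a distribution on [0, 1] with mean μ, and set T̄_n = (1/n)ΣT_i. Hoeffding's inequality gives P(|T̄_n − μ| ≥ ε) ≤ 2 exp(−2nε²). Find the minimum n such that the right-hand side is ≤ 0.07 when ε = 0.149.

Require 2·exp(−2nε²) ≤ 0.07, i.e. 2nε² ≥ ln(2/0.07) = 3.352407.
So n ≥ 3.352407 / (2·0.149²) = 75.501.
The smallest integer n is 76.

76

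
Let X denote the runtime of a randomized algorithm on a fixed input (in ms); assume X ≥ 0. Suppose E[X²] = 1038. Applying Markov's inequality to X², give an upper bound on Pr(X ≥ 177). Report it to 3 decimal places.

Since X ≥ 0, the event {X ≥ 177} is the same as {X² ≥ 31329}.
Markov's inequality applied to X² gives Pr(X² ≥ 31329) ≤ E[X²]/31329 = 1038/31329 = 0.0331.

0.033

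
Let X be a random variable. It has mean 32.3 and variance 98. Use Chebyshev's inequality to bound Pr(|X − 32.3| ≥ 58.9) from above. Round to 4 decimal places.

0.0282

Chebyshev: Pr(|X − μ| ≥ t) ≤ Var(X)/t².
Bound = 98 / 3469.21 = 0.0282.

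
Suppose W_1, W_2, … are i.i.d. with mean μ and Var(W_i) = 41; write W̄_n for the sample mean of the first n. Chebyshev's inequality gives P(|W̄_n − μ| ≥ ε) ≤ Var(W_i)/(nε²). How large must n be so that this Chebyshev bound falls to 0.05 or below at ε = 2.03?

Require 41/(n·2.03²) ≤ 0.05, i.e. n ≥ 41/(0.05·2.03²) = 198.986.
The smallest integer n is 199.

199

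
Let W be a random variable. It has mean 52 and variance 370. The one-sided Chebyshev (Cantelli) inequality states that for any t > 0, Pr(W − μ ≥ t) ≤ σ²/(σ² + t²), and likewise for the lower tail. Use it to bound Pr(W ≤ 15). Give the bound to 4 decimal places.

0.2128

Here σ² = 370 and t = 37, so σ² + t² = 1739.
Cantelli's bound: 370/1739 = 0.2128.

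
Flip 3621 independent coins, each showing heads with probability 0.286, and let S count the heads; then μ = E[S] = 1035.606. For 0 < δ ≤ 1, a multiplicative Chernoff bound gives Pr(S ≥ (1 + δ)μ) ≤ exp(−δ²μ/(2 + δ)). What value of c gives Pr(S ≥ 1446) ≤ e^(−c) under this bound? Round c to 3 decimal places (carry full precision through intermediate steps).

67.869

Write 1446 = (1 + δ)μ, so δ = 1446/1035.606 − 1 = 0.3962839…
Then the exponent is δ²μ/(2 + δ) = (1446 − μ)² / (μ·(2 + δ)) = 67.868644.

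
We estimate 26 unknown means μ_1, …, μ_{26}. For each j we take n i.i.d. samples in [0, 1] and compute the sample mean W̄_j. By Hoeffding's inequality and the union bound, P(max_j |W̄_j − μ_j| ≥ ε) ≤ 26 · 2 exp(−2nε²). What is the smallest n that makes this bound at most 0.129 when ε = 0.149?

136

Need 2·26·exp(−2nε²) ≤ 0.129, i.e. exp(−2nε²) ≤ 0.129/52.
So 2nε² ≥ ln(52/0.129) = 5.999187.
Hence n ≥ 5.999187/(2·0.149²) = 135.111.
The smallest integer n is 136.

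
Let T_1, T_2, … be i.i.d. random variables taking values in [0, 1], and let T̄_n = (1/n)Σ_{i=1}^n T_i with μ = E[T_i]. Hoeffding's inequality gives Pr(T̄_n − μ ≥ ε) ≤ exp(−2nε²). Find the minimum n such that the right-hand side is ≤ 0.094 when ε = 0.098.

Require exp(−2nε²) ≤ 0.094, i.e. 2nε² ≥ ln(1/0.094) = 2.364460.
So n ≥ 2.364460 / (2·0.098²) = 123.098.
The smallest integer n is 124.

124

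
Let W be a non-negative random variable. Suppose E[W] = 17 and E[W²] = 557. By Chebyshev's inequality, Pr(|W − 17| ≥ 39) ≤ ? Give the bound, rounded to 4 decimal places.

0.1762

Var(W) = E[W²] − (E[W])² = 557 − 289 = 268.
Chebyshev's inequality: Pr(|W − μ| ≥ t) ≤ Var(W)/t² = 268/1521 = 0.1762.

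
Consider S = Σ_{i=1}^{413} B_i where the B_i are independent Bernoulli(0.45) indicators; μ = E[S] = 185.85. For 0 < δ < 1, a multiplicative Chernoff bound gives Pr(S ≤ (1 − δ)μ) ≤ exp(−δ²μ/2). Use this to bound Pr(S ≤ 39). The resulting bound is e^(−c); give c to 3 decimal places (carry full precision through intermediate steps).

Write 39 = (1 − δ)μ, so δ = 1 − 39/185.85 = 0.7901533…
Then the exponent is δ²μ/2 = (μ − 39)²/(2μ) = 58.017010.

58.017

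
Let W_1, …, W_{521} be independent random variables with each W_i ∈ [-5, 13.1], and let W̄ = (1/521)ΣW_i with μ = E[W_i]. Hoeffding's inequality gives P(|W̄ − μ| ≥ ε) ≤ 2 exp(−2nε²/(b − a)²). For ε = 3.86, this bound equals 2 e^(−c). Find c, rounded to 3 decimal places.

47.390

c = 2nε²/(b − a)² = 2·521·3.86² / 18.1² = 47.3898.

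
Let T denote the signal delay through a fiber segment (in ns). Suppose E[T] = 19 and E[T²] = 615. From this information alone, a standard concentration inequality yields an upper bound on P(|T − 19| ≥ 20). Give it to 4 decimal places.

0.6350

The first two moments determine the variance, so Chebyshev's inequality is the sharpest standard bound available.
Var(T) = E[T²] − (E[T])² = 615 − 361 = 254.
Chebyshev's inequality: P(|T − μ| ≥ t) ≤ Var(T)/t² = 254/400 = 0.6350.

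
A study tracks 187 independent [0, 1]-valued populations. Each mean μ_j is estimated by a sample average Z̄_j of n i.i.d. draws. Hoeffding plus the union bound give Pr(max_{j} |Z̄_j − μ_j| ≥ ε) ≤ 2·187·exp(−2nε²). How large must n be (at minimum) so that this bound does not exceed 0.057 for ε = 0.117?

Need 2·187·exp(−2nε²) ≤ 0.057, i.e. exp(−2nε²) ≤ 0.057/374.
So 2nε² ≥ ln(374/0.057) = 8.788960.
Hence n ≥ 8.788960/(2·0.117²) = 321.023.
The smallest integer n is 322.

322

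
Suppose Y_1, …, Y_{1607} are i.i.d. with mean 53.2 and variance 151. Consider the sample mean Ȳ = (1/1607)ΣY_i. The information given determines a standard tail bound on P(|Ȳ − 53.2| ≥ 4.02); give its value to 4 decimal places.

With mean and variance of each term known, Chebyshev's inequality bounds the deviation of the sum (or sample mean).
Var(Ȳ) = Var(Y_i)/n = 151/1607 = 0.093964.
Chebyshev: P(|Ȳ − 53.2| ≥ 4.02) ≤ Var(Ȳ)/(4.02)² = 151/(1607·4.02²) = 0.0058.

0.0058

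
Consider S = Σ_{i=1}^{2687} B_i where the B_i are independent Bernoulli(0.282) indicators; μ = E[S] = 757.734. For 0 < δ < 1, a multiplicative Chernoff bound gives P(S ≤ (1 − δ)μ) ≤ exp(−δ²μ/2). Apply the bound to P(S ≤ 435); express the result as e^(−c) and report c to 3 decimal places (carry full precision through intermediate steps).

68.729

Write 435 = (1 − δ)μ, so δ = 1 − 435/757.734 = 0.4259199…
Then the exponent is δ²μ/2 = (μ − 435)²/(2μ) = 68.729419.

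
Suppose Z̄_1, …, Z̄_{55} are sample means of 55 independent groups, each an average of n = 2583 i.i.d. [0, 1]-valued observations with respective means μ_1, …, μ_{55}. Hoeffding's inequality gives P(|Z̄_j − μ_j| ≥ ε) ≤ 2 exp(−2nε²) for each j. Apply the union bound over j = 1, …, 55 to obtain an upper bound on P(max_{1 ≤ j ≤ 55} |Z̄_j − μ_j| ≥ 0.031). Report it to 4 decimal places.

0.7679

Per-experiment Hoeffding bound: 2·exp(−2·2583·0.031²) = 2·exp(−4.96453) = 0.013963.
Union bound over 55 events: 55·0.013963 = 0.76794.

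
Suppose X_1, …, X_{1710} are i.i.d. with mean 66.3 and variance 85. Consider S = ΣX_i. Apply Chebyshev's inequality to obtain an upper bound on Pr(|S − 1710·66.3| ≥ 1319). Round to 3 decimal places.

Var(S) = n·Var(X_i) = 1710·85 = 145350.
Chebyshev: Pr(|S − 1710·66.3| ≥ 1319) ≤ Var(S)/1319² = 145350/1739761 = 0.0835.

0.084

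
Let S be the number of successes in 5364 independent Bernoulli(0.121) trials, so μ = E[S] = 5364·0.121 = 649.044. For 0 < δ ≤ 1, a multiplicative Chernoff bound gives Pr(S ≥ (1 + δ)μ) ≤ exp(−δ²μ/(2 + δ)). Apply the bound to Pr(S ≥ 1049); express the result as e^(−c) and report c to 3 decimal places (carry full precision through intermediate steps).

94.205

Write 1049 = (1 + δ)μ, so δ = 1049/649.044 − 1 = 0.6162232…
Then the exponent is δ²μ/(2 + δ) = (1049 − μ)² / (μ·(2 + δ)) = 94.205334.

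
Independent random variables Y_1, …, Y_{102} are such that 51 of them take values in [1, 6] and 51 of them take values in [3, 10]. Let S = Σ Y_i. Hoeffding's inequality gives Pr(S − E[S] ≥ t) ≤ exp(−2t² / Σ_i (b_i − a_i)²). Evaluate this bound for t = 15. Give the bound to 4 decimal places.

0.8876

Σ(b_i − a_i)² = 51·5² + 51·7² = 3774.
Exponent = 2·15² / 3774 = 0.11924.
Bound = exp(−0.11924) = 0.88760.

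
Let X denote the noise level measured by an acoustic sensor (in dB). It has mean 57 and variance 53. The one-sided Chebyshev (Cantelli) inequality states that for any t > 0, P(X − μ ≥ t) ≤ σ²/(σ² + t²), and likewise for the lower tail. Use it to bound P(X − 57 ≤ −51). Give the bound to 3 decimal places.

0.020

Here σ² = 53 and t = 51, so σ² + t² = 2654.
Cantelli's bound: 53/2654 = 0.0200.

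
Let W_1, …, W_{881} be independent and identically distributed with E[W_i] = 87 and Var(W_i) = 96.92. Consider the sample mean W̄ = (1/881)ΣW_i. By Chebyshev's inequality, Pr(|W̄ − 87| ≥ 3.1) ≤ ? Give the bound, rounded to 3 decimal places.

Var(W̄) = Var(W_i)/n = 96.92/881 = 0.11001.
Chebyshev: Pr(|W̄ − 87| ≥ 3.1) ≤ Var(W̄)/(3.1)² = 96.92/(881·3.1²) = 0.0114.

0.011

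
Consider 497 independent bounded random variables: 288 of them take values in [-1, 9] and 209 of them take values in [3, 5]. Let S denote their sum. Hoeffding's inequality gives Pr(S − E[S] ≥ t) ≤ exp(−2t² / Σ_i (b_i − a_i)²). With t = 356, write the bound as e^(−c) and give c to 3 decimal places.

8.553

Σ(b_i − a_i)² = 288·10² + 209·2² = 29636.
c = 2t² / 29636 = 2·356² / 29636 = 8.5528.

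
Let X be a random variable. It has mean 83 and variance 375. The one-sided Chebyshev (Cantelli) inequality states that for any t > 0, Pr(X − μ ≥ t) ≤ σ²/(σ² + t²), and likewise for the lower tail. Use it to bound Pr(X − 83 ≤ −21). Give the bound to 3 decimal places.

0.460

Here σ² = 375 and t = 21, so σ² + t² = 816.
Cantelli's bound: 375/816 = 0.4596.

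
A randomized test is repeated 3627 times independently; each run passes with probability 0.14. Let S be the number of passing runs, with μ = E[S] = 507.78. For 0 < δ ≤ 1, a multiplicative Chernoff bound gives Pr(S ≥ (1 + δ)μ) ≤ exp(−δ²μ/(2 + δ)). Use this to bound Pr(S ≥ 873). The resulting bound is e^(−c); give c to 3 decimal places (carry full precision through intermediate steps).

Write 873 = (1 + δ)μ, so δ = 873/507.78 − 1 = 0.7192485…
Then the exponent is δ²μ/(2 + δ) = (873 − μ)² / (μ·(2 + δ)) = 96.601666.

96.602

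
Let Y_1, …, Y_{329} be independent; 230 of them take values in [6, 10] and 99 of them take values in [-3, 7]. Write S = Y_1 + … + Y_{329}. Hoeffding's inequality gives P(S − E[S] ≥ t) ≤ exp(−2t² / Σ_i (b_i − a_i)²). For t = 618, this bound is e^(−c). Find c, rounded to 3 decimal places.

56.248

Σ(b_i − a_i)² = 230·4² + 99·10² = 13580.
c = 2t² / 13580 = 2·618² / 13580 = 56.2480.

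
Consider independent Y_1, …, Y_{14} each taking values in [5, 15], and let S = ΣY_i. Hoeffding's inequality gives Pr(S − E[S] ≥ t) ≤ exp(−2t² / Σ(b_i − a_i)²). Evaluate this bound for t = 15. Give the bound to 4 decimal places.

Σ(b_i − a_i)² = 14·(10)² = 1400.
Exponent = 2·15²/1400 = 0.3214.
Bound = exp(−0.3214) = 0.72511.

0.7251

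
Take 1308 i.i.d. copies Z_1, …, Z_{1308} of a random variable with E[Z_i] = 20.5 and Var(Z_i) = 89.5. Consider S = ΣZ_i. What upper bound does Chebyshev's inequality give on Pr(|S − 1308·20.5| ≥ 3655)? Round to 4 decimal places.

0.0088

Var(S) = n·Var(Z_i) = 1308·89.5 = 117066.
Chebyshev: Pr(|S − 1308·20.5| ≥ 3655) ≤ Var(S)/3655² = 117066/13359025 = 0.0088.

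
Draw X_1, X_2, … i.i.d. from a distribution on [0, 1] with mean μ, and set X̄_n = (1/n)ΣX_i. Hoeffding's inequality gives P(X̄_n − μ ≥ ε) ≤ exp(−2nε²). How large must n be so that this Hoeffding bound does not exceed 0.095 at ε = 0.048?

511

Require exp(−2nε²) ≤ 0.095, i.e. 2nε² ≥ ln(1/0.095) = 2.353878.
So n ≥ 2.353878 / (2·0.048²) = 510.824.
The smallest integer n is 511.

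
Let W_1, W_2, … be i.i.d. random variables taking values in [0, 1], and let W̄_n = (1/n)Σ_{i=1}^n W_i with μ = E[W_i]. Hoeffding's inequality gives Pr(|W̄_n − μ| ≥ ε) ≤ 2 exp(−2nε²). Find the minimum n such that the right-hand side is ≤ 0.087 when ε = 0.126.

99

Require 2·exp(−2nε²) ≤ 0.087, i.e. 2nε² ≥ ln(2/0.087) = 3.134994.
So n ≥ 3.134994 / (2·0.126²) = 98.734.
The smallest integer n is 99.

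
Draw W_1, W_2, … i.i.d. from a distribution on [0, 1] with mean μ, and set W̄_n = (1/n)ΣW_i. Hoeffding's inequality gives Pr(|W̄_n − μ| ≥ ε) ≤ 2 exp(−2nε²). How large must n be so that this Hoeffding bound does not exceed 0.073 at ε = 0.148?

Require 2·exp(−2nε²) ≤ 0.073, i.e. 2nε² ≥ ln(2/0.073) = 3.310443.
So n ≥ 3.310443 / (2·0.148²) = 75.567.
The smallest integer n is 76.

76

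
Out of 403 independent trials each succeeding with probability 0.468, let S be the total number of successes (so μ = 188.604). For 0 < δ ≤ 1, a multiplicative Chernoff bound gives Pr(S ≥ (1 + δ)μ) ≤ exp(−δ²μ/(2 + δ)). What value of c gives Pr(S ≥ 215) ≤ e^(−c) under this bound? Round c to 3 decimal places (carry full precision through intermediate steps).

1.726

Write 215 = (1 + δ)μ, so δ = 215/188.604 − 1 = 0.1399546…
Then the exponent is δ²μ/(2 + δ) = (215 − μ)² / (μ·(2 + δ)) = 1.726318.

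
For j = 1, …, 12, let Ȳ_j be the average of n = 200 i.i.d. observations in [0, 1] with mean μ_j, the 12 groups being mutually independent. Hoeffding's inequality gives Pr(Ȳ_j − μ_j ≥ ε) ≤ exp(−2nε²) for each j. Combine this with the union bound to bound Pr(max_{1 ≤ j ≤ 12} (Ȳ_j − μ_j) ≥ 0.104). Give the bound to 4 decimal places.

Per-experiment Hoeffding bound: exp(−2·200·0.104²) = exp(−4.32640) = 0.013215.
Union bound over 12 events: 12·0.013215 = 0.15858.

0.1586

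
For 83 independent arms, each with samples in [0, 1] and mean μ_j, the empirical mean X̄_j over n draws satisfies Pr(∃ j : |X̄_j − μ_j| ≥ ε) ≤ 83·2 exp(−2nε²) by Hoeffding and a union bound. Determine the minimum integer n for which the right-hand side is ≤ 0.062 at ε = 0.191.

Need 2·83·exp(−2nε²) ≤ 0.062, i.e. exp(−2nε²) ≤ 0.062/166.
So 2nε² ≥ ln(166/0.062) = 7.892609.
Hence n ≥ 7.892609/(2·0.191²) = 108.174.
The smallest integer n is 109.

109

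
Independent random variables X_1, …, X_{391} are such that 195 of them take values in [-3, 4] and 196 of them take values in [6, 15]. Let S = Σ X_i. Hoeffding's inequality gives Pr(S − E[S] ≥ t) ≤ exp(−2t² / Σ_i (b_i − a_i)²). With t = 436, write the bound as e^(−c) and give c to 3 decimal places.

Σ(b_i − a_i)² = 195·7² + 196·9² = 25431.
c = 2t² / 25431 = 2·436² / 25431 = 14.9499.

14.950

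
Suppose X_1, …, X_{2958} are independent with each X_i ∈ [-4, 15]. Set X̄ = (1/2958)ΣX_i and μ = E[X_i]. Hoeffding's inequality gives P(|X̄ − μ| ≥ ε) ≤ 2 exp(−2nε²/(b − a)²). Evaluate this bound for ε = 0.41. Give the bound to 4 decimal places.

0.1272

Exponent: 2nε²/(b − a)² = 2·2958·0.41² / 19² = 2.75479.
Bound = 2·exp(−2.75479) = 0.12724.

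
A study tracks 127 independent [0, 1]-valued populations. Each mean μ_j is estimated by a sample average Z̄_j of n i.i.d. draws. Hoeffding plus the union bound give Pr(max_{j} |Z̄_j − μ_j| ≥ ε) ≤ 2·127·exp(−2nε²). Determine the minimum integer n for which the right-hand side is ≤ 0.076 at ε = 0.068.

878

Need 2·127·exp(−2nε²) ≤ 0.076, i.e. exp(−2nε²) ≤ 0.076/254.
So 2nε² ≥ ln(254/0.076) = 8.114356.
Hence n ≥ 8.114356/(2·0.068²) = 877.417.
The smallest integer n is 878.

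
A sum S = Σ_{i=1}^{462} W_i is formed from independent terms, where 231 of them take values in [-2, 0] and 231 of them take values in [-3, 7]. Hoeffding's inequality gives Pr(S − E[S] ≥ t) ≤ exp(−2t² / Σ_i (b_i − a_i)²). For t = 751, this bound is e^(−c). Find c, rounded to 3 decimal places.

Σ(b_i − a_i)² = 231·2² + 231·10² = 24024.
c = 2t² / 24024 = 2·751² / 24024 = 46.9531.

46.953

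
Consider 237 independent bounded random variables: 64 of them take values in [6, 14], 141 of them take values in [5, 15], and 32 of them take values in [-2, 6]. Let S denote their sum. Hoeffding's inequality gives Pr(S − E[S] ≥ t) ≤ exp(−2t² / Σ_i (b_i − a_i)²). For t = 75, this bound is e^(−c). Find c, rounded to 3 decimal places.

Σ(b_i − a_i)² = 64·8² + 141·10² + 32·8² = 20244.
c = 2t² / 20244 = 2·75² / 20244 = 0.5557.

0.556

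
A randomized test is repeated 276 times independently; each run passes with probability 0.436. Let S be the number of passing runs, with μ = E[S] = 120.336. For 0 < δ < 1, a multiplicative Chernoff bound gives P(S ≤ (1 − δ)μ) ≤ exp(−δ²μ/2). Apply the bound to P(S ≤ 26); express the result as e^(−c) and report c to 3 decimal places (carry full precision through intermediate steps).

36.977

Write 26 = (1 − δ)μ, so δ = 1 − 26/120.336 = 0.7839383…
Then the exponent is δ²μ/2 = (μ − 26)²/(2μ) = 36.976802.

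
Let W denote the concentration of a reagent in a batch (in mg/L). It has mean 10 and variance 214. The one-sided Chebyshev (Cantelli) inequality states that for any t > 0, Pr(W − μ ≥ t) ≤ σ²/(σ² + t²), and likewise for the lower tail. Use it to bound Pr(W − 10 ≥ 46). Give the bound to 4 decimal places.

0.0918

Here σ² = 214 and t = 46, so σ² + t² = 2330.
Cantelli's bound: 214/2330 = 0.0918.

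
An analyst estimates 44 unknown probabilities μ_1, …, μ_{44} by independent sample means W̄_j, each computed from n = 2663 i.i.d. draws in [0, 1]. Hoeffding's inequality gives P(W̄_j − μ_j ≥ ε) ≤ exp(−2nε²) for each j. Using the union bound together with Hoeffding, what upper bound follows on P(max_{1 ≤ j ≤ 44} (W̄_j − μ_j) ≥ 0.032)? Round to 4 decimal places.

0.1883

Per-experiment Hoeffding bound: exp(−2·2663·0.032²) = exp(−5.45382) = 0.0042799.
Union bound over 44 events: 44·0.0042799 = 0.18832.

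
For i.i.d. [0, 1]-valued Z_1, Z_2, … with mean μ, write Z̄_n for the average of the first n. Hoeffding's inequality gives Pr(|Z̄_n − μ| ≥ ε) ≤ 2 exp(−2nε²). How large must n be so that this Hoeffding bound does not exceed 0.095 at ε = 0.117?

Require 2·exp(−2nε²) ≤ 0.095, i.e. 2nε² ≥ ln(2/0.095) = 3.047026.
So n ≥ 3.047026 / (2·0.117²) = 111.295.
The smallest integer n is 112.

112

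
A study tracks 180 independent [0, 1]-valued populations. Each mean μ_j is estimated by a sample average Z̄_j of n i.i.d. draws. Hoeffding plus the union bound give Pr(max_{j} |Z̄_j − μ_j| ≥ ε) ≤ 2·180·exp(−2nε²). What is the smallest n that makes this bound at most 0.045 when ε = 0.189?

126

Need 2·180·exp(−2nε²) ≤ 0.045, i.e. exp(−2nε²) ≤ 0.045/360.
So 2nε² ≥ ln(360/0.045) = 8.987197.
Hence n ≥ 8.987197/(2·0.189²) = 125.797.
The smallest integer n is 126.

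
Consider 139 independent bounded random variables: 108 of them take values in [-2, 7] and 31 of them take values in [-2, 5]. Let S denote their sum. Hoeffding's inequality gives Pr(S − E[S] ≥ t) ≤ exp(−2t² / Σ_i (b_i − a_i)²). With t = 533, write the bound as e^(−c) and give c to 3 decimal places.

Σ(b_i − a_i)² = 108·9² + 31·7² = 10267.
c = 2t² / 10267 = 2·533² / 10267 = 55.3402.

55.340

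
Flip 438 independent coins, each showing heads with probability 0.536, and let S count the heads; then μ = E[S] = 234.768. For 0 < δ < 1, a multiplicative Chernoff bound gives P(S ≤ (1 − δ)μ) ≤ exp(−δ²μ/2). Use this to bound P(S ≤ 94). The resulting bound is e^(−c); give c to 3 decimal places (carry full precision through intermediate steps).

42.203

Write 94 = (1 − δ)μ, so δ = 1 − 94/234.768 = 0.5996047…
Then the exponent is δ²μ/2 = (μ − 94)²/(2μ) = 42.202578.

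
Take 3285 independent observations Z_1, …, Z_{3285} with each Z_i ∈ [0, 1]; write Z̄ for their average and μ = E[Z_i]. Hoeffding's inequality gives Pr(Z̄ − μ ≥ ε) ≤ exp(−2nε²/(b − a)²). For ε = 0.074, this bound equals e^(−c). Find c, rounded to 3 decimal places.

35.977

c = 2nε²/(b − a)² = 2·3285·0.074² / 1² = 35.9773.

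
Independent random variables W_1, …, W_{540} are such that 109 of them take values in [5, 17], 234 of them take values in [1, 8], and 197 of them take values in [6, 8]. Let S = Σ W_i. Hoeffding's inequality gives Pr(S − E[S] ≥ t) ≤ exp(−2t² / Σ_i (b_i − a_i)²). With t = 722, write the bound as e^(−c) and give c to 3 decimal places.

Σ(b_i − a_i)² = 109·12² + 234·7² + 197·2² = 27950.
c = 2t² / 27950 = 2·722² / 27950 = 37.3012.

37.301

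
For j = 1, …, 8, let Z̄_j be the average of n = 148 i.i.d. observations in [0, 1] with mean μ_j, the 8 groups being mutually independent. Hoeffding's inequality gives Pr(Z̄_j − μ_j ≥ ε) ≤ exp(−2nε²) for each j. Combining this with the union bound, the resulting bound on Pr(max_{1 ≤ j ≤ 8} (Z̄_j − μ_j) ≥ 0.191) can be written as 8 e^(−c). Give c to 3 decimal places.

10.798

Union bound over the 8 events: Pr(max_{1 ≤ j ≤ 8} (Z̄_j − μ_j) ≥ 0.191) ≤ 8·exp(−2nε²) = 8 exp(−2·148·0.191²).
So c = 2·148·0.191² = 10.7984.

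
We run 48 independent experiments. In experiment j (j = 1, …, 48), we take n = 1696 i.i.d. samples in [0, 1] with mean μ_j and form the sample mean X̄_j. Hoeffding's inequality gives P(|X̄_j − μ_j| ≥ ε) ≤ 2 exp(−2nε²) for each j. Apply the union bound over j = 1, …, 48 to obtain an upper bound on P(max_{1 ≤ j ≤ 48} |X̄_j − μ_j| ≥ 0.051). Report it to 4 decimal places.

0.0141

Per-experiment Hoeffding bound: 2·exp(−2·1696·0.051²) = 2·exp(−8.82259) = 0.00029473.
Union bound over 48 events: 48·0.00029473 = 0.01415.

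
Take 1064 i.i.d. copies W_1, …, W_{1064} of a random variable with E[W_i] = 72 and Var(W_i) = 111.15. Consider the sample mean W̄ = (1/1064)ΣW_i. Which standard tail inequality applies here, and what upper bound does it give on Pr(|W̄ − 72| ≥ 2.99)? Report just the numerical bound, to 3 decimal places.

0.012

With mean and variance of each term known, Chebyshev's inequality bounds the deviation of the sum (or sample mean).
Var(W̄) = Var(W_i)/n = 111.15/1064 = 0.10446.
Chebyshev: Pr(|W̄ − 72| ≥ 2.99) ≤ Var(W̄)/(2.99)² = 111.15/(1064·2.99²) = 0.0117.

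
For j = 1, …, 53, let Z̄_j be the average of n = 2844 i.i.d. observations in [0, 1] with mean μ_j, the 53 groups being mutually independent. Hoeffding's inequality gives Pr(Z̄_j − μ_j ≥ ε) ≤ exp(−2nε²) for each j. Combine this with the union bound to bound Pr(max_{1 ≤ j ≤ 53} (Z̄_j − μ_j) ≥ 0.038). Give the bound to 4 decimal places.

Per-experiment Hoeffding bound: exp(−2·2844·0.038²) = exp(−8.21347) = 0.00027098.
Union bound over 53 events: 53·0.00027098 = 0.01436.

0.0144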